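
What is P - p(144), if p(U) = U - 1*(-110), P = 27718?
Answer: 27464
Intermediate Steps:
p(U) = 110 + U (p(U) = U + 110 = 110 + U)
P - p(144) = 27718 - (110 + 144) = 27718 - 1*254 = 27718 - 254 = 27464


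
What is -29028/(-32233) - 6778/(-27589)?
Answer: 1019328766/889276237 ≈ 1.1462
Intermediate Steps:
-29028/(-32233) - 6778/(-27589) = -29028*(-1/32233) - 6778*(-1/27589) = 29028/32233 + 6778/27589 = 1019328766/889276237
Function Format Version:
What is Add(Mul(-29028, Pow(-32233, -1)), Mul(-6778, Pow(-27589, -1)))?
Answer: Rational(1019328766, 889276237) ≈ 1.1462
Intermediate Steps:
Add(Mul(-29028, Pow(-32233, -1)), Mul(-6778, Pow(-27589, -1))) = Add(Mul(-29028, Rational(-1, 32233)), Mul(-6778, Rational(-1, 27589))) = Add(Rational(29028, 32233), Rational(6778, 27589)) = Rational(1019328766, 889276237)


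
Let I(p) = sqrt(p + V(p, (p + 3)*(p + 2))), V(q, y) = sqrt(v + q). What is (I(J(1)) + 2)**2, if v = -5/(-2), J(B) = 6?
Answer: (4 + sqrt(2)*sqrt(12 + sqrt(34)))**2/4 ≈ 24.859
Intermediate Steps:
v = 5/2 (v = -5*(-1/2) = 5/2 ≈ 2.5000)
V(q, y) = sqrt(5/2 + q)
I(p) = sqrt(p + sqrt(10 + 4*p)/2)
(I(J(1)) + 2)**2 = (sqrt(6 + sqrt(5/2 + 6)) + 2)**2 = (sqrt(6 + sqrt(17/2)) + 2)**2 = (sqrt(6 + sqrt(34)/2) + 2)**2 = (2 + sqrt(6 + sqrt(34)/2))**2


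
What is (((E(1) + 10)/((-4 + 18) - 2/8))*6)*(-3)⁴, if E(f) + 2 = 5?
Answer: 25272/55 ≈ 459.49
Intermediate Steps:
E(f) = 3 (E(f) = -2 + 5 = 3)
(((E(1) + 10)/((-4 + 18) - 2/8))*6)*(-3)⁴ = (((3 + 10)/((-4 + 18) - 2/8))*6)*(-3)⁴ = ((13/(14 - 2*⅛))*6)*81 = ((13/(14 - ¼))*6)*81 = ((13/(55/4))*6)*81 = ((13*(4/55))*6)*81 = ((52/55)*6)*81 = (312/55)*81 = 25272/55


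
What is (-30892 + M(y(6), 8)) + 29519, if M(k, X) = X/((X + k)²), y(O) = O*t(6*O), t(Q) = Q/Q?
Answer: -67275/49 ≈ -1373.0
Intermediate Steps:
t(Q) = 1
y(O) = O (y(O) = O*1 = O)
M(k, X) = X/(X + k)²
(-30892 + M(y(6), 8)) + 29519 = (-30892 + 8/(8 + 6)²) + 29519 = (-30892 + 8/14²) + 29519 = (-30892 + 8*(1/196)) + 29519 = (-30892 + 2/49) + 29519 = -1513706/49 + 29519 = -67275/49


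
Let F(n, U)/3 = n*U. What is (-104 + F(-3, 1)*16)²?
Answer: 61504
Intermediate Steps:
F(n, U) = 3*U*n (F(n, U) = 3*(n*U) = 3*(U*n) = 3*U*n)
(-104 + F(-3, 1)*16)² = (-104 + (3*1*(-3))*16)² = (-104 - 9*16)² = (-104 - 144)² = (-248)² = 61504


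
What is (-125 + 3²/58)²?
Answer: 52432081/3364 ≈ 15586.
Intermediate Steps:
(-125 + 3²/58)² = (-125 + 9*(1/58))² = (-125 + 9/58)² = (-7241/58)² = 52432081/3364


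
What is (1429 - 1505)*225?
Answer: -17100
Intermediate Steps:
(1429 - 1505)*225 = -76*225 = -17100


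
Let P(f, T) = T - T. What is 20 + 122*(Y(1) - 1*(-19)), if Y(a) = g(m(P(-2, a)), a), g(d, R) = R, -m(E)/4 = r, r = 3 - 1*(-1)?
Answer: 2460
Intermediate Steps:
P(f, T) = 0
r = 4 (r = 3 + 1 = 4)
m(E) = -16 (m(E) = -4*4 = -16)
Y(a) = a
20 + 122*(Y(1) - 1*(-19)) = 20 + 122*(1 - 1*(-19)) = 20 + 122*(1 + 19) = 20 + 122*20 = 20 + 2440 = 2460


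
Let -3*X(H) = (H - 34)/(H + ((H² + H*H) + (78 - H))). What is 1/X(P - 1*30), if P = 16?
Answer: 235/8 ≈ 29.375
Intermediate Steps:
X(H) = -(-34 + H)/(3*(78 + 2*H²)) (X(H) = -(H - 34)/(3*(H + ((H² + H*H) + (78 - H)))) = -(-34 + H)/(3*(H + ((H² + H²) + (78 - H)))) = -(-34 + H)/(3*(H + (2*H² + (78 - H)))) = -(-34 + H)/(3*(H + (78 - H + 2*H²))) = -(-34 + H)/(3*(78 + 2*H²)))
1/X(P - 1*30) = 1/((34 - (16 - 1*30))/(6*(39 + (16 - 1*30)²))) = 1/((34 - (16 - 30))/(6*(39 + (16 - 30)²))) = 1/((34 - 1*(-14))/(6*(39 + (-14)²))) = 1/((34 + 14)/(6*(39 + 196))) = 1/((⅙)*48/235) = 1/((⅙)*(1/235)*48) = 1/(8/235) = 235/8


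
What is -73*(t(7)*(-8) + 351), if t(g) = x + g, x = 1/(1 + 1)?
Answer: -21243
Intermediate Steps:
x = 1/2 ≈ 0.50000
t(g) = 1/2 + g
-73*(t(7)*(-8) + 351) = -73*((1/2 + 7)*(-8) + 351) = -73*((15/2)*(-8) + 351) = -73*(-60 + 351) = -73*291 = -21243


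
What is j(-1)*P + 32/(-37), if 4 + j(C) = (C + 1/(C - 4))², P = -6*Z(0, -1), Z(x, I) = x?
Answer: -32/37 ≈ -0.86486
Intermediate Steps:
P = 0 (P = -6*0 = 0)
j(C) = -4 + (C + 1/(-4 + C))² (j(C) = -4 + (C + 1/(C - 4))² = -4 + (C + 1/(-4 + C))²)
j(-1)*P + 32/(-37) = (-4 + (1 + (-1)² - 4*(-1))²/(-4 - 1)²)*0 + 32/(-37) = (-4 + (1 + 1 + 4)²/(-5)²)*0 + 32*(-1/37) = (-4 + (1/25)*6²)*0 - 32/37 = (-4 + (1/25)*36)*0 - 32/37 = (-4 + 36/25)*0 - 32/37 = -64/25*0 - 32/37 = 0 - 32/37 = -32/37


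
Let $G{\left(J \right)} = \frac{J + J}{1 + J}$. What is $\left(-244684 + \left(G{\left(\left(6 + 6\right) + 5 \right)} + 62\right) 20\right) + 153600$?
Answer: $- \frac{808256}{9} \approx -89806.0$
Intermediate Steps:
$G{\left(J \right)} = \frac{2 J}{1 + J}$
$\left(-244684 + \left(G{\left(\left(6 + 6\right) + 5 \right)} + 62\right) 20\right) + 153600 = \left(-244684 + \left(\frac{2 \left(\left(6 + 6\right) + 5\right)}{1 + \left(\left(6 + 6\right) + 5\right)} + 62\right) 20\right) + 153600 = \left(-244684 + \left(\frac{2 \left(12 + 5\right)}{1 + \left(12 + 5\right)} + 62\right) 20\right) + 153600 = \left(-244684 + \left(2 \cdot 17 \frac{1}{1 + 17} + 62\right) 20\right) + 153600 = \left(-244684 + \left(2 \cdot 17 \cdot \frac{1}{18} + 62\right) 20\right) + 153600 = \left(-244684 + \left(\frac{17}{9} + 62\right) 20\right) + 153600 = \left(-244684 + \frac{575}{9} \cdot 20\right) + 153600 = \left(-244684 + \frac{11500}{9}\right) + 153600 = - \frac{2190656}{9} + 153600 = - \frac{808256}{9}$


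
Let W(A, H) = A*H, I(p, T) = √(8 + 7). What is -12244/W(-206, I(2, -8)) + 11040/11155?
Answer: 96/97 + 6122*√15/1545 ≈ 16.336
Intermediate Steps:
I(p, T) = √15
-12244/W(-206, I(2, -8)) + 11040/11155 = -12244*(-√15/3090) + 11040/11155 = -(-6122)*√15/1545 + 11040*(1/11155) = 6122*√15/1545 + 96/97 = 96/97 + 6122*√15/1545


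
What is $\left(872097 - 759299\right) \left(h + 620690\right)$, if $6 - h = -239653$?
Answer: $97045646502$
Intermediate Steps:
$h = 239659$ ($h = 6 - -239653 = 6 + 239653 = 239659$)
$\left(872097 - 759299\right) \left(h + 620690\right) = \left(872097 - 759299\right) \left(239659 + 620690\right) = 112798 \cdot 860349 = 97045646502$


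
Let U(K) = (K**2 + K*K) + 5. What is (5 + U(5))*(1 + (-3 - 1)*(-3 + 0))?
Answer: 780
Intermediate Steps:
U(K) = 5 + 2*K**2 (U(K) = (K**2 + K**2) + 5 = 2*K**2 + 5 = 5 + 2*K**2)
(5 + U(5))*(1 + (-3 - 1)*(-3 + 0)) = (5 + (5 + 2*5**2))*(1 + (-3 - 1)*(-3 + 0)) = (5 + (5 + 2*25))*(1 - 4*(-3)) = (5 + (5 + 50))*(1 + 12) = (5 + 55)*13 = 60*13 = 780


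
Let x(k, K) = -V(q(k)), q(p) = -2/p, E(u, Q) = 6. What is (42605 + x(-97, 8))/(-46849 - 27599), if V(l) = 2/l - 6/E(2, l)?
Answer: -42509/74448 ≈ -0.57099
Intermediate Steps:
V(l) = -1 + 2/l (V(l) = 2/l - 6/6 = 2/l - 6*⅙ = 2/l - 1 = -1 + 2/l)
x(k, K) = k*(2 + 2/k)/2 (x(k, K) = -(2 - (-2)/k)/((-2/k)) = -(-k/2)*(2 + 2/k) = -(-1)*k*(2 + 2/k)/2 = k*(2 + 2/k)/2)
(42605 + x(-97, 8))/(-46849 - 27599) = (42605 + (1 - 97))/(-46849 - 27599) = (42605 - 96)/(-74448) = 42509*(-1/74448) = -42509/74448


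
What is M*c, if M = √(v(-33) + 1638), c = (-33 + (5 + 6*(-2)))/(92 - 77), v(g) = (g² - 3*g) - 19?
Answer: -8*√2807/3 ≈ -141.28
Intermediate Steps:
v(g) = -19 + g² - 3*g
c = -8/3 (c = (-33 + (5 - 12))/15 = (-33 - 7)*(1/15) = -40*1/15 = -8/3 ≈ -2.6667)
M = √2807 (M = √((-19 + (-33)² - 3*(-33)) + 1638) = √((-19 + 1089 + 99) + 1638) = √(1169 + 1638) = √2807 ≈ 52.981)
M*c = √2807*(-8/3) = -8*√2807/3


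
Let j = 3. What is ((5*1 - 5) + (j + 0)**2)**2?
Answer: 81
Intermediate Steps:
((5*1 - 5) + (j + 0)**2)**2 = ((5*1 - 5) + (3 + 0)**2)**2 = ((5 - 5) + 3**2)**2 = (0 + 9)**2 = 9**2 = 81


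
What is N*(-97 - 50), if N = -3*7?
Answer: 3087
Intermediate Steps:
N = -21
N*(-97 - 50) = -21*(-97 - 50) = -21*(-147) = 3087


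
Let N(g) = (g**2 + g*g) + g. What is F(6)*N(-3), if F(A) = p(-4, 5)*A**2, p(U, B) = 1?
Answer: 540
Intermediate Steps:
N(g) = g + 2*g**2 (N(g) = (g**2 + g**2) + g = 2*g**2 + g = g + 2*g**2)
F(A) = A**2 (F(A) = 1*A**2 = A**2)
F(6)*N(-3) = 6**2*(-3*(1 + 2*(-3))) = 36*(-3*(1 - 6)) = 36*(-3*(-5)) = 36*15 = 540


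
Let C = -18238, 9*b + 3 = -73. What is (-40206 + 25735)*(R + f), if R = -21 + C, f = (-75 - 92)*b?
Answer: 2194367969/9 ≈ 2.4382e+8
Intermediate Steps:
b = -76/9 (b = -1/3 + (1/9)*(-73) = -1/3 - 73/9 = -76/9 ≈ -8.4444)
f = 12692/9 (f = (-75 - 92)*(-76/9) = -167*(-76/9) = 12692/9 ≈ 1410.2)
R = -18259 (R = -21 - 18238 = -18259)
(-40206 + 25735)*(R + f) = (-40206 + 25735)*(-18259 + 12692/9) = -14471*(-151639/9) = 2194367969/9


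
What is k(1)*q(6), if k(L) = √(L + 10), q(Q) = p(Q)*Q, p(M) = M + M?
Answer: 72*√11 ≈ 238.80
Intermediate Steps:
p(M) = 2*M
q(Q) = 2*Q² (q(Q) = (2*Q)*Q = 2*Q²)
k(L) = √(10 + L)
k(1)*q(6) = √(10 + 1)*(2*6²) = √11*(2*36) = √11*72 = 72*√11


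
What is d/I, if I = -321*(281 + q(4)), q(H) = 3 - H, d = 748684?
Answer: -187171/22470 ≈ -8.3298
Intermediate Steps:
I = -89880 (I = -321*(281 + (3 - 1*4)) = -321*(281 + (3 - 4)) = -321*(281 - 1) = -321*280 = -89880)
d/I = 748684/(-89880) = 748684*(-1/89880) = -187171/22470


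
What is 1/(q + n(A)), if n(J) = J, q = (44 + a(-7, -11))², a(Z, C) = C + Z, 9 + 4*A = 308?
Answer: 4/3003 ≈ 0.0013320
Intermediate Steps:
A = 299/4 (A = -9/4 + (¼)*308 = -9/4 + 77 = 299/4 ≈ 74.750)
q = 676 (q = (44 + (-11 - 7))² = (44 - 18)² = 26² = 676)
1/(q + n(A)) = 1/(676 + 299/4) = 1/(3003/4) = 4/3003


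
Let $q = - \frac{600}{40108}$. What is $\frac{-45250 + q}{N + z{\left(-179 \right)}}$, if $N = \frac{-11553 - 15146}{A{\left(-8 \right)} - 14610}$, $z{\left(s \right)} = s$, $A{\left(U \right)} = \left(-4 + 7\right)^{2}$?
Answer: $\frac{331239673095}{1296932288} \approx 255.4$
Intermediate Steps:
$A{\left(U \right)} = 9$ ($A{\left(U \right)} = 3^{2} = 9$)
$N = \frac{26699}{14601}$ ($N = \frac{-11553 - 15146}{9 - 14610} = - \frac{26699}{-14601} = \left(-26699\right) \left(- \frac{1}{14601}\right) = \frac{26699}{14601} \approx 1.8286$)
$q = - \frac{150}{10027}$ ($q = \left(-600\right) \frac{1}{40108} = - \frac{150}{10027} \approx -0.01496$)
$\frac{-45250 + q}{N + z{\left(-179 \right)}} = \frac{-45250 - \frac{150}{10027}}{\frac{26699}{14601} - 179} = - \frac{453721900}{10027 \left(- \frac{2586880}{14601}\right)} = \left(- \frac{453721900}{10027}\right) \left(- \frac{14601}{2586880}\right) = \frac{331239673095}{1296932288}$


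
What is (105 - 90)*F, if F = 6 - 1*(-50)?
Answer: 840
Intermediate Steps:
F = 56 (F = 6 + 50 = 56)
(105 - 90)*F = (105 - 90)*56 = 15*56 = 840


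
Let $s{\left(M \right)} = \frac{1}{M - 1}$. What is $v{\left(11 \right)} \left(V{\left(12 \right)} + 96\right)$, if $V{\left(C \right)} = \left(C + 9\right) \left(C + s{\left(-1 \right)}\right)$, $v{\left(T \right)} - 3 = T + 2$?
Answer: $5400$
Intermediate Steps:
$s{\left(M \right)} = \frac{1}{-1 + M}$
$v{\left(T \right)} = 5 + T$ ($v{\left(T \right)} = 3 + \left(T + 2\right) = 3 + \left(2 + T\right) = 5 + T$)
$V{\left(C \right)} = \left(9 + C\right) \left(- \frac{1}{2} + C\right)$ ($V{\left(C \right)} = \left(C + 9\right) \left(C + \frac{1}{-1 - 1}\right) = \left(9 + C\right) \left(C + \frac{1}{-2}\right) = \left(9 + C\right) \left(C - \frac{1}{2}\right) = \left(9 + C\right) \left(- \frac{1}{2} + C\right)$)
$v{\left(11 \right)} \left(V{\left(12 \right)} + 96\right) = \left(5 + 11\right) \left(\left(- \frac{9}{2} + 12^{2} + \frac{17}{2} \cdot 12\right) + 96\right) = 16 \left(\left(- \frac{9}{2} + 144 + 102\right) + 96\right) = 16 \left(\frac{483}{2} + 96\right) = 16 \cdot \frac{675}{2} = 5400$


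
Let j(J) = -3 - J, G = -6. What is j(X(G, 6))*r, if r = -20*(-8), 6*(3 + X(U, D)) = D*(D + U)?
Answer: 0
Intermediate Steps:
X(U, D) = -3 + D*(D + U)/6 (X(U, D) = -3 + (D*(D + U))/6 = -3 + D*(D + U)/6)
r = 160
j(X(G, 6))*r = (-3 - (-3 + (1/6)*6**2 + (1/6)*6*(-6)))*160 = (-3 - (-3 + (1/6)*36 - 6))*160 = (-3 - (-3 + 6 - 6))*160 = (-3 - 1*(-3))*160 = (-3 + 3)*160 = 0*160 = 0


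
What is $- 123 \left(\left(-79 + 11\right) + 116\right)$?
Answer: $-5904$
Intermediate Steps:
$- 123 \left(\left(-79 + 11\right) + 116\right) = - 123 \left(-68 + 116\right) = \left(-123\right) 48 = -5904$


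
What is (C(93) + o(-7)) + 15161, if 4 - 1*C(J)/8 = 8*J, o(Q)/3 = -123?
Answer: 8872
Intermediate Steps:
o(Q) = -369 (o(Q) = 3*(-123) = -369)
C(J) = 32 - 64*J
(C(93) + o(-7)) + 15161 = ((32 - 64*93) - 369) + 15161 = ((32 - 5952) - 369) + 15161 = (-5920 - 369) + 15161 = -6289 + 15161 = 8872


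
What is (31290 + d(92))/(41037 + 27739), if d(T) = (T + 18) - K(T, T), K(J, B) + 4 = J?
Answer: 3914/8597 ≈ 0.45528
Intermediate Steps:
K(J, B) = -4 + J
d(T) = 22 (d(T) = (T + 18) - (-4 + T) = (18 + T) + (4 - T) = 22)
(31290 + d(92))/(41037 + 27739) = (31290 + 22)/(41037 + 27739) = 31312/68776 = 31312*(1/68776) = 3914/8597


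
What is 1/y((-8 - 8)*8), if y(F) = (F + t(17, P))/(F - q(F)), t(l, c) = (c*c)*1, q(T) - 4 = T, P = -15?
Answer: -4/97 ≈ -0.041237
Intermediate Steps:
q(T) = 4 + T
t(l, c) = c² (t(l, c) = c²*1 = c²)
y(F) = -225/4 - F/4 (y(F) = (F + (-15)²)/(F - (4 + F)) = (F + 225)/(F + (-4 - F)) = (225 + F)/(-4) = (225 + F)*(-¼) = -225/4 - F/4)
1/y((-8 - 8)*8) = 1/(-225/4 - (-8 - 8)*8/4) = 1/(-225/4 - (-4)*8) = 1/(-225/4 - ¼*(-128)) = 1/(-225/4 + 32) = 1/(-97/4) = -4/97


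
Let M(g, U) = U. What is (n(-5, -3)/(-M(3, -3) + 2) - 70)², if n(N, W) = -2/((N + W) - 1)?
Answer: 9909904/2025 ≈ 4893.8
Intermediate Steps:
n(N, W) = -2/(-1 + N + W)
(n(-5, -3)/(-M(3, -3) + 2) - 70)² = ((-2/(-1 - 5 - 3))/(-1*(-3) + 2) - 70)² = ((-2/(-9))/(3 + 2) - 70)² = (-2*(-⅑)/5 - 70)² = ((2/9)*(⅕) - 70)² = (2/45 - 70)² = (-3148/45)² = 9909904/2025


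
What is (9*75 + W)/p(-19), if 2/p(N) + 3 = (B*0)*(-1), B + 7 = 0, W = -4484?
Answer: 11427/2 ≈ 5713.5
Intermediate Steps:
B = -7 (B = -7 + 0 = -7)
p(N) = -2/3 (p(N) = 2/(-3 - 7*0*(-1)) = 2/(-3 + 0*(-1)) = 2/(-3 + 0) = 2/(-3) = 2*(-1/3) = -2/3)
(9*75 + W)/p(-19) = (9*75 - 4484)/(-2/3) = (675 - 4484)*(-3/2) = -3809*(-3/2) = 11427/2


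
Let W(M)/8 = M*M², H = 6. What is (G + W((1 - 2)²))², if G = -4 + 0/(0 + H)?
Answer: 16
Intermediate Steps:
G = -4 (G = -4 + 0/(0 + 6) = -4 + 0/6 = -4 + 0*(⅙) = -4 + 0 = -4)
W(M) = 8*M³ (W(M) = 8*(M*M²) = 8*M³)
(G + W((1 - 2)²))² = (-4 + 8*((1 - 2)²)³)² = (-4 + 8*((-1)²)³)² = (-4 + 8*1³)² = (-4 + 8*1)² = (-4 + 8)² = 4² = 16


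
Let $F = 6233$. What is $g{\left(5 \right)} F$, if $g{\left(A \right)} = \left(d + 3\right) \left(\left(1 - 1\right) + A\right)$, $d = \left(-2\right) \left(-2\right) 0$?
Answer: $93495$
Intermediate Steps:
$d = 0$ ($d = 4 \cdot 0 = 0$)
$g{\left(A \right)} = 3 A$ ($g{\left(A \right)} = \left(0 + 3\right) \left(\left(1 - 1\right) + A\right) = 3 \left(\left(1 - 1\right) + A\right) = 3 \left(0 + A\right) = 3 A$)
$g{\left(5 \right)} F = 3 \cdot 5 \cdot 6233 = 15 \cdot 6233 = 93495$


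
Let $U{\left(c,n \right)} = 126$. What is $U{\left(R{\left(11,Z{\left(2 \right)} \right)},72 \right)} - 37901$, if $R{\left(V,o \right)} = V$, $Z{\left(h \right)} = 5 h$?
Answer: $-37775$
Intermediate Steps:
$U{\left(R{\left(11,Z{\left(2 \right)} \right)},72 \right)} - 37901 = 126 - 37901 = -37775$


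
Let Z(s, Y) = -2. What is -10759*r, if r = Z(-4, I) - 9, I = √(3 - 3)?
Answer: 118349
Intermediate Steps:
I = 0 (I = √0 = 0)
r = -11 (r = -2 - 9 = -11)
-10759*r = -10759*(-11) = 118349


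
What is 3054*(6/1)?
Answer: 18324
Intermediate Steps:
3054*(6/1) = 3054*(1*6) = 3054*6 = 18324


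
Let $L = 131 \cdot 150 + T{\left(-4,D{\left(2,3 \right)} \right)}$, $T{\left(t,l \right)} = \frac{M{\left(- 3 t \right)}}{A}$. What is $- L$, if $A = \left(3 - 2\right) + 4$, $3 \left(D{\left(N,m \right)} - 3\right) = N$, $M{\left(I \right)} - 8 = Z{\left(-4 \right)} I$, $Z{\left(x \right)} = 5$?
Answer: $- \frac{98318}{5} \approx -19664.0$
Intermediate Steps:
$M{\left(I \right)} = 8 + 5 I$
$D{\left(N,m \right)} = 3 + \frac{N}{3}$
$A = 5$ ($A = 1 + 4 = 5$)
$T{\left(t,l \right)} = \frac{8}{5} - 3 t$ ($T{\left(t,l \right)} = \frac{8 + 5 \left(- 3 t\right)}{5} = \left(8 - 15 t\right) \frac{1}{5} = \frac{8}{5} - 3 t$)
$L = \frac{98318}{5}$ ($L = 131 \cdot 150 + \left(\frac{8}{5} - -12\right) = 19650 + \left(\frac{8}{5} + 12\right) = 19650 + \frac{68}{5} = \frac{98318}{5} \approx 19664.0$)
$- L = \left(-1\right) \frac{98318}{5} = - \frac{98318}{5}$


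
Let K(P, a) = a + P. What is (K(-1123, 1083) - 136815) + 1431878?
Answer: 1295023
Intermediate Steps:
K(P, a) = P + a
(K(-1123, 1083) - 136815) + 1431878 = ((-1123 + 1083) - 136815) + 1431878 = (-40 - 136815) + 1431878 = -136855 + 1431878 = 1295023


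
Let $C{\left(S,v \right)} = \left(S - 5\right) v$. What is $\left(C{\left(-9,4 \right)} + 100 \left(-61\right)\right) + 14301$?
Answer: $8145$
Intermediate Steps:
$C{\left(S,v \right)} = v \left(-5 + S\right)$ ($C{\left(S,v \right)} = \left(-5 + S\right) v = v \left(-5 + S\right)$)
$\left(C{\left(-9,4 \right)} + 100 \left(-61\right)\right) + 14301 = \left(4 \left(-5 - 9\right) + 100 \left(-61\right)\right) + 14301 = \left(4 \left(-14\right) - 6100\right) + 14301 = \left(-56 - 6100\right) + 14301 = -6156 + 14301 = 8145$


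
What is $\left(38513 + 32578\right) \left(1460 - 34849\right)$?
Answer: $-2373657399$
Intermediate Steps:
$\left(38513 + 32578\right) \left(1460 - 34849\right) = 71091 \left(-33389\right) = -2373657399$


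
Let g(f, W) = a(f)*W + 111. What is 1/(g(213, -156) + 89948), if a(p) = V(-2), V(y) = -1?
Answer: 1/90215 ≈ 1.1085e-5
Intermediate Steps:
a(p) = -1
g(f, W) = 111 - W (g(f, W) = -W + 111 = 111 - W)
1/(g(213, -156) + 89948) = 1/((111 - 1*(-156)) + 89948) = 1/((111 + 156) + 89948) = 1/(267 + 89948) = 1/90215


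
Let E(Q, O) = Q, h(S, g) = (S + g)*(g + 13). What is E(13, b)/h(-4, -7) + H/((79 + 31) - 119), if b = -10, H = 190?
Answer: -4219/198 ≈ -21.308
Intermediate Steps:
h(S, g) = (13 + g)*(S + g) (h(S, g) = (S + g)*(13 + g) = (13 + g)*(S + g))
E(13, b)/h(-4, -7) + H/((79 + 31) - 119) = 13/((-7)**2 + 13*(-4) + 13*(-7) - 4*(-7)) + 190/((79 + 31) - 119) = 13/(49 - 52 - 91 + 28) + 190/(110 - 119) = 13/(-66) + 190/(-9) = 13*(-1/66) + 190*(-1/9) = -13/66 - 190/9 = -4219/198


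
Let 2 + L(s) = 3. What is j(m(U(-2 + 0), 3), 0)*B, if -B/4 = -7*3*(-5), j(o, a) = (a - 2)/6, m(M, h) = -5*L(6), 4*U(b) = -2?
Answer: 140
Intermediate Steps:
L(s) = 1 (L(s) = -2 + 3 = 1)
U(b) = -½ (U(b) = (¼)*(-2) = -½)
m(M, h) = -5 (m(M, h) = -5*1 = -5)
j(o, a) = -⅓ + a/6 (j(o, a) = (-2 + a)*(⅙) = -⅓ + a/6)
B = -420 (B = -4*(-7*3)*(-5) = -(-84)*(-5) = -4*105 = -420)
j(m(U(-2 + 0), 3), 0)*B = (-⅓ + (⅙)*0)*(-420) = (-⅓ + 0)*(-420) = -⅓*(-420) = 140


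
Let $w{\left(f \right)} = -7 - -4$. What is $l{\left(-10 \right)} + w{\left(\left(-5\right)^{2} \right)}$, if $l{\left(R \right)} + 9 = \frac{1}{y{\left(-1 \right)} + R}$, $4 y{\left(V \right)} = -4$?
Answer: $- \frac{133}{11} \approx -12.091$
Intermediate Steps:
$y{\left(V \right)} = -1$ ($y{\left(V \right)} = \frac{1}{4} \left(-4\right) = -1$)
$w{\left(f \right)} = -3$ ($w{\left(f \right)} = -7 + 4 = -3$)
$l{\left(R \right)} = -9 + \frac{1}{-1 + R}$
$l{\left(-10 \right)} + w{\left(\left(-5\right)^{2} \right)} = \frac{10 - -90}{-1 - 10} - 3 = \frac{10 + 90}{-11} - 3 = \left(- \frac{1}{11}\right) 100 - 3 = - \frac{100}{11} - 3 = - \frac{133}{11}$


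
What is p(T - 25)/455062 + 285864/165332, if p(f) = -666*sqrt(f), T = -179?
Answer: 71466/41333 - 666*I*sqrt(51)/227531 ≈ 1.729 - 0.020903*I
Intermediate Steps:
p(T - 25)/455062 + 285864/165332 = -666*sqrt(-179 - 25)/455062 + 285864/165332 = -1332*I*sqrt(51)*(1/455062) + 285864*(1/165332) = -1332*I*sqrt(51)*(1/455062) + 71466/41333 = -666*I*sqrt(51)/227531 + 71466/41333 = 71466/41333 - 666*I*sqrt(51)/227531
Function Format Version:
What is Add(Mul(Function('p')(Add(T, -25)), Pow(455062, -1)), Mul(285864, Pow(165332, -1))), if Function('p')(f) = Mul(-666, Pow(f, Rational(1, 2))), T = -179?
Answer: Add(Rational(71466, 41333), Mul(Rational(-666, 227531), I, Pow(51, Rational(1, 2)))) ≈ Add(1.7290, Mul(-0.020903, I))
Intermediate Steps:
Add(Mul(Function('p')(Add(T, -25)), Pow(455062, -1)), Mul(285864, Pow(165332, -1))) = Add(Mul(Mul(-666, Pow(Add(-179, -25), Rational(1, 2))), Pow(455062, -1)), Mul(285864, Pow(165332, -1))) = Add(Mul(Mul(-666, Pow(-204, Rational(1, 2))), Rational(1, 455062)), Mul(285864, Rational(1, 165332))) = Add(Mul(Mul(-666, Mul(2, I, Pow(51, Rational(1, 2)))), Rational(1, 455062)), Rational(71466, 41333)) = Add(Mul(Mul(-1332, I, Pow(51, Rational(1, 2))), Rational(1, 455062)), Rational(71466, 41333)) = Add(Mul(Rational(-666, 227531), I, Pow(51, Rational(1, 2))), Rational(71466, 41333)) = Add(Rational(71466, 41333), Mul(Rational(-666, 227531), I, Pow(51, Rational(1, 2))))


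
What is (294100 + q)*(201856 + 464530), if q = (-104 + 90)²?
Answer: 196114734256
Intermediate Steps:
q = 196 (q = (-14)² = 196)
(294100 + q)*(201856 + 464530) = (294100 + 196)*(201856 + 464530) = 294296*666386 = 196114734256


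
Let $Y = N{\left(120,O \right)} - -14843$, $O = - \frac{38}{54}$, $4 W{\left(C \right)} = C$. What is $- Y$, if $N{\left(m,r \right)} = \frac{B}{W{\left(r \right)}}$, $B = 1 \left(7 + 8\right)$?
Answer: $- \frac{280397}{19} \approx -14758.0$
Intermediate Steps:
$W{\left(C \right)} = \frac{C}{4}$
$B = 15$ ($B = 1 \cdot 15 = 15$)
$O = - \frac{19}{27}$ ($O = \left(-38\right) \frac{1}{54} = - \frac{19}{27} \approx -0.7037$)
$N{\left(m,r \right)} = \frac{60}{r}$ ($N{\left(m,r \right)} = \frac{15}{\frac{1}{4} r} = 15 \frac{4}{r} = \frac{60}{r}$)
$Y = \frac{280397}{19}$ ($Y = \frac{60}{- \frac{19}{27}} - -14843 = 60 \left(- \frac{27}{19}\right) + 14843 = - \frac{1620}{19} + 14843 = \frac{280397}{19} \approx 14758.0$)
$- Y = \left(-1\right) \frac{280397}{19} = - \frac{280397}{19}$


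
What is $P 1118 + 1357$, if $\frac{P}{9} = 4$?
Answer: $41605$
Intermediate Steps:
$P = 36$ ($P = 9 \cdot 4 = 36$)
$P 1118 + 1357 = 36 \cdot 1118 + 1357 = 40248 + 1357 = 41605$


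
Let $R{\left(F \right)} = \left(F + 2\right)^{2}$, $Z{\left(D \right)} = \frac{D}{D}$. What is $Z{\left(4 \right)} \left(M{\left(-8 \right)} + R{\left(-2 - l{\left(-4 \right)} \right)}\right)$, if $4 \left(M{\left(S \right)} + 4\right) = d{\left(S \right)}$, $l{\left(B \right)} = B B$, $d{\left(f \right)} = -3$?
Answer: $\frac{1005}{4} \approx 251.25$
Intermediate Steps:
$l{\left(B \right)} = B^{2}$
$Z{\left(D \right)} = 1$
$M{\left(S \right)} = - \frac{19}{4}$ ($M{\left(S \right)} = -4 + \frac{1}{4} \left(-3\right) = -4 - \frac{3}{4} = - \frac{19}{4}$)
$R{\left(F \right)} = \left(2 + F\right)^{2}$
$Z{\left(4 \right)} \left(M{\left(-8 \right)} + R{\left(-2 - l{\left(-4 \right)} \right)}\right) = 1 \left(- \frac{19}{4} + \left(2 - 18\right)^{2}\right) = 1 \left(- \frac{19}{4} + \left(-16\right)^{2}\right) = 1 \left(- \frac{19}{4} + 256\right) = 1 \cdot \frac{1005}{4} = \frac{1005}{4}$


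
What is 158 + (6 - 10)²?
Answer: 174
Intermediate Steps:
158 + (6 - 10)² = 158 + (-4)² = 158 + 16 = 174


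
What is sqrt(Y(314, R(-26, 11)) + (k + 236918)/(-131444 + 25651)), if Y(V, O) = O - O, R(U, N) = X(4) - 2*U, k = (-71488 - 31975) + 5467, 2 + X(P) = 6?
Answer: I*sqrt(14696975146)/105793 ≈ 1.1459*I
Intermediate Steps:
X(P) = 4 (X(P) = -2 + 6 = 4)
k = -97996 (k = -103463 + 5467 = -97996)
R(U, N) = 4 - 2*U
Y(V, O) = 0
sqrt(Y(314, R(-26, 11)) + (k + 236918)/(-131444 + 25651)) = sqrt(0 + (-97996 + 236918)/(-131444 + 25651)) = sqrt(0 + 138922/(-105793)) = sqrt(0 + 138922*(-1/105793)) = sqrt(0 - 138922/105793) = sqrt(-138922/105793) = I*sqrt(14696975146)/105793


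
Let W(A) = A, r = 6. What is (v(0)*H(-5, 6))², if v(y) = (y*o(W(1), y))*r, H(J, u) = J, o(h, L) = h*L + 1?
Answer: 0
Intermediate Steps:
o(h, L) = 1 + L*h (o(h, L) = L*h + 1 = 1 + L*h)
v(y) = 6*y*(1 + y) (v(y) = (y*(1 + y*1))*6 = (y*(1 + y))*6 = 6*y*(1 + y))
(v(0)*H(-5, 6))² = ((6*0*(1 + 0))*(-5))² = ((6*0*1)*(-5))² = (0*(-5))² = 0² = 0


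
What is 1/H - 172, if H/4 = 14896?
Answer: -10248447/59584 ≈ -172.00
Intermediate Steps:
H = 59584 (H = 4*14896 = 59584)
1/H - 172 = 1/59584 - 172 = -10248447/59584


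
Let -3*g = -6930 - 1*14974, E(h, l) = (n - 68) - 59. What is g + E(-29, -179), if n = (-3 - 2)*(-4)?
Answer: 21583/3 ≈ 7194.3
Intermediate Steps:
n = 20 (n = -5*(-4) = 20)
E(h, l) = -107 (E(h, l) = (20 - 68) - 59 = -48 - 59 = -107)
g = 21904/3 (g = -(-6930 - 1*14974)/3 = -(-6930 - 14974)/3 = -⅓*(-21904) = 21904/3 ≈ 7301.3)
g + E(-29, -179) = 21904/3 - 107 = 21583/3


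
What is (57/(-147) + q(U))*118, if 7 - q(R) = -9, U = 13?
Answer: 90270/49 ≈ 1842.2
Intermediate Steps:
q(R) = 16 (q(R) = 7 - 1*(-9) = 7 + 9 = 16)
(57/(-147) + q(U))*118 = (57/(-147) + 16)*118 = (57*(-1/147) + 16)*118 = (-19/49 + 16)*118 = (765/49)*118 = 90270/49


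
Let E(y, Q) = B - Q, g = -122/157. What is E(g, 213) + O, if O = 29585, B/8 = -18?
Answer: 29228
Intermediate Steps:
B = -144 (B = 8*(-18) = -144)
g = -122/157 (g = -122*1/157 = -122/157 ≈ -0.77707)
E(y, Q) = -144 - Q
E(g, 213) + O = (-144 - 1*213) + 29585 = (-144 - 213) + 29585 = -357 + 29585 = 29228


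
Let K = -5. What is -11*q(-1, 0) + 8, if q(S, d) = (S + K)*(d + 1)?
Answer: 74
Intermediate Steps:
q(S, d) = (1 + d)*(-5 + S) (q(S, d) = (S - 5)*(d + 1) = (-5 + S)*(1 + d) = (1 + d)*(-5 + S))
-11*q(-1, 0) + 8 = -11*(-5 - 1 - 5*0 - 1*0) + 8 = -11*(-5 - 1 + 0 + 0) + 8 = -11*(-6) + 8 = 66 + 8 = 74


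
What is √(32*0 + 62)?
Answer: √62 ≈ 7.8740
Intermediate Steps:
√(32*0 + 62) = √(0 + 62) = √62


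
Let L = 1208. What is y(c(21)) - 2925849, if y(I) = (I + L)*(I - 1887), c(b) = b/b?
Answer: -5206023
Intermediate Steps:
c(b) = 1
y(I) = (-1887 + I)*(1208 + I) (y(I) = (I + 1208)*(I - 1887) = (1208 + I)*(-1887 + I) = (-1887 + I)*(1208 + I))
y(c(21)) - 2925849 = (-2279496 + 1² - 679*1) - 2925849 = (-2279496 + 1 - 679) - 2925849 = -2280174 - 2925849 = -5206023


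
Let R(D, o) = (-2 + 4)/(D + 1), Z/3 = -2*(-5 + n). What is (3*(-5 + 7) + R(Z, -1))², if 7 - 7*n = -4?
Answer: 846400/22801 ≈ 37.121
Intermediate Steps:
n = 11/7 (n = 1 - ⅐*(-4) = 1 + 4/7 = 11/7 ≈ 1.5714)
Z = 144/7 (Z = 3*(-2*(-5 + 11/7)) = 3*(-2*(-24/7)) = 3*(48/7) = 144/7 ≈ 20.571)
R(D, o) = 2/(1 + D)
(3*(-5 + 7) + R(Z, -1))² = (3*(-5 + 7) + 2/(1 + 144/7))² = (3*2 + 2/(151/7))² = (6 + 2*(7/151))² = (6 + 14/151)² = (920/151)² = 846400/22801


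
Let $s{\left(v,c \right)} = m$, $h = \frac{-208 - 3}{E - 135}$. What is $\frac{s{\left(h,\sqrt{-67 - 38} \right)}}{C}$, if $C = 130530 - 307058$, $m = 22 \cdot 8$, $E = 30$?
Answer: $- \frac{1}{1003} \approx -0.00099701$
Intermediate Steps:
$m = 176$
$h = \frac{211}{105}$ ($h = \frac{-208 - 3}{30 - 135} = - \frac{211}{-105} = \left(-211\right) \left(- \frac{1}{105}\right) = \frac{211}{105} \approx 2.0095$)
$s{\left(v,c \right)} = 176$
$C = -176528$
$\frac{s{\left(h,\sqrt{-67 - 38} \right)}}{C} = \frac{176}{-176528} = 176 \left(- \frac{1}{176528}\right) = - \frac{1}{1003}$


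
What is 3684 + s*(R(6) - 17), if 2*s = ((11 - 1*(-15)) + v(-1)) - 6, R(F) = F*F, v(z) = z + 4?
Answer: 7805/2 ≈ 3902.5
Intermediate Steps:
v(z) = 4 + z
R(F) = F²
s = 23/2 (s = (((11 - 1*(-15)) + (4 - 1)) - 6)/2 = (((11 + 15) + 3) - 6)/2 = ((26 + 3) - 6)/2 = (29 - 6)/2 = (½)*23 = 23/2 ≈ 11.500)
3684 + s*(R(6) - 17) = 3684 + 23*(6² - 17)/2 = 3684 + 23*(36 - 17)/2 = 3684 + (23/2)*19 = 3684 + 437/2 = 7805/2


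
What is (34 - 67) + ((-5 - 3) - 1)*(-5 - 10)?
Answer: 102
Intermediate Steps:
(34 - 67) + ((-5 - 3) - 1)*(-5 - 10) = -33 + (-8 - 1)*(-15) = -33 - 9*(-15) = -33 + 135 = 102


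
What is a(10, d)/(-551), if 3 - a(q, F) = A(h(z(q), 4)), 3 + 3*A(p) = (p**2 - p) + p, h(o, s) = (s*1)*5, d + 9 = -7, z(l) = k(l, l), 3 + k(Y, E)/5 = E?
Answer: 388/1653 ≈ 0.23472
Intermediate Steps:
k(Y, E) = -15 + 5*E
z(l) = -15 + 5*l
d = -16 (d = -9 - 7 = -16)
h(o, s) = 5*s (h(o, s) = s*5 = 5*s)
A(p) = -1 + p**2/3 (A(p) = -1 + ((p**2 - p) + p)/3 = -1 + p**2/3)
a(q, F) = -388/3 (a(q, F) = 3 - (-1 + (5*4)**2/3) = 3 - (-1 + (1/3)*20**2) = 3 - (-1 + (1/3)*400) = 3 - (-1 + 400/3) = 3 - 1*397/3 = 3 - 397/3 = -388/3)
a(10, d)/(-551) = -388/3/(-551) = -388/3*(-1/551) = 388/1653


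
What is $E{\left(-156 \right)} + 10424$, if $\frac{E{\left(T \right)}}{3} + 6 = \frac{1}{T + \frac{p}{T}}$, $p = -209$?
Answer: $\frac{251065094}{24127} \approx 10406.0$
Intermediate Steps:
$E{\left(T \right)} = -18 + \frac{3}{T - \frac{209}{T}}$
$E{\left(-156 \right)} + 10424 = \frac{3 \left(1254 - 156 - 6 \left(-156\right)^{2}\right)}{-209 + \left(-156\right)^{2}} + 10424 = \frac{3 \left(1254 - 156 - 146016\right)}{-209 + 24336} + 10424 = \frac{3 \left(1254 - 156 - 146016\right)}{24127} + 10424 = 3 \cdot \frac{1}{24127} \left(-144918\right) + 10424 = - \frac{434754}{24127} + 10424 = \frac{251065094}{24127}$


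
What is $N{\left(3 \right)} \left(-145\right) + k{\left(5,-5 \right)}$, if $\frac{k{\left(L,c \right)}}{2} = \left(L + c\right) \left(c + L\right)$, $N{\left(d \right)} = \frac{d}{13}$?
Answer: $- \frac{435}{13} \approx -33.462$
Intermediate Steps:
$N{\left(d \right)} = \frac{d}{13}$ ($N{\left(d \right)} = d \frac{1}{13} = \frac{d}{13}$)
$k{\left(L,c \right)} = 2 \left(L + c\right)^{2}$ ($k{\left(L,c \right)} = 2 \left(L + c\right) \left(c + L\right) = 2 \left(L + c\right) \left(L + c\right) = 2 \left(L + c\right)^{2}$)
$N{\left(3 \right)} \left(-145\right) + k{\left(5,-5 \right)} = \frac{1}{13} \cdot 3 \left(-145\right) + 2 \left(5 - 5\right)^{2} = \frac{3}{13} \left(-145\right) + 2 \cdot 0^{2} = - \frac{435}{13} + 2 \cdot 0 = - \frac{435}{13} + 0 = - \frac{435}{13}$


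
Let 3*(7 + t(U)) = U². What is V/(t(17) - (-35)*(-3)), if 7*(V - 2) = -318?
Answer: 912/329 ≈ 2.7720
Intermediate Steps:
V = -304/7 (V = 2 + (⅐)*(-318) = 2 - 318/7 = -304/7 ≈ -43.429)
t(U) = -7 + U²/3
V/(t(17) - (-35)*(-3)) = -304/(7*((-7 + (⅓)*17²) - (-35)*(-3))) = -304/(7*((-7 + (⅓)*289) - 1*105)) = -304/(7*((-7 + 289/3) - 105)) = -304/(7*(268/3 - 105)) = -304/(7*(-47/3)) = -304/7*(-3/47) = 912/329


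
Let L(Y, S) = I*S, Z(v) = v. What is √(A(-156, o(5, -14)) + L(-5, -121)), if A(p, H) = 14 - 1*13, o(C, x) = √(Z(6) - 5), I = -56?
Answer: 3*√753 ≈ 82.323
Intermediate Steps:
o(C, x) = 1 (o(C, x) = √(6 - 5) = √1 = 1)
L(Y, S) = -56*S
A(p, H) = 1 (A(p, H) = 14 - 13 = 1)
√(A(-156, o(5, -14)) + L(-5, -121)) = √(1 - 56*(-121)) = √(1 + 6776) = √6777 = 3*√753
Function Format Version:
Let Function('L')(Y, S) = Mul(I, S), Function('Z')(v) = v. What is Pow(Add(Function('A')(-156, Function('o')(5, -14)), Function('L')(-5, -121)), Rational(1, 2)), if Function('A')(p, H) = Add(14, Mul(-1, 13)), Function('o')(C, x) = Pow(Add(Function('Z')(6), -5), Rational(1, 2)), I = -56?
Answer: Mul(3, Pow(753, Rational(1, 2))) ≈ 82.323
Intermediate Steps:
Function('o')(C, x) = 1 (Function('o')(C, x) = Pow(Add(6, -5), Rational(1, 2)) = Pow(1, Rational(1, 2)) = 1)
Function('L')(Y, S) = Mul(-56, S)
Function('A')(p, H) = 1 (Function('A')(p, H) = Add(14, -13) = 1)
Pow(Add(Function('A')(-156, Function('o')(5, -14)), Function('L')(-5, -121)), Rational(1, 2)) = Pow(Add(1, Mul(-56, -121)), Rational(1, 2)) = Pow(Add(1, 6776), Rational(1, 2)) = Pow(6777, Rational(1, 2)) = Mul(3, Pow(753, Rational(1, 2)))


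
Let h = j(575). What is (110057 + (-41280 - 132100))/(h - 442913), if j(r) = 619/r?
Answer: 36410725/254674356 ≈ 0.14297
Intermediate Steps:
h = 619/575 ≈ 1.0765
(110057 + (-41280 - 132100))/(h - 442913) = (110057 + (-41280 - 132100))/(619/575 - 442913) = (110057 - 173380)/(-254674356/575) = -63323*(-575/254674356) = 36410725/254674356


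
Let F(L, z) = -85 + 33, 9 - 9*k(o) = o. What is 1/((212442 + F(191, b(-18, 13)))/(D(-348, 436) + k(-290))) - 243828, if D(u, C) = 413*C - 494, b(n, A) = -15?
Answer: -93215608763/382302 ≈ -2.4383e+5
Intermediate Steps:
D(u, C) = -494 + 413*C
k(o) = 1 - o/9
F(L, z) = -52
1/((212442 + F(191, b(-18, 13)))/(D(-348, 436) + k(-290))) - 243828 = 1/((212442 - 52)/((-494 + 413*436) + (1 - ⅑*(-290)))) - 243828 = 1/(212390/((-494 + 180068) + (1 + 290/9))) - 243828 = 1/(212390/(179574 + 299/9)) - 243828 = 1/(212390/(1616465/9)) - 243828 = 1/(212390*(9/1616465)) - 243828 = 1/(382302/323293) - 243828 = 323293/382302 - 243828 = -93215608763/382302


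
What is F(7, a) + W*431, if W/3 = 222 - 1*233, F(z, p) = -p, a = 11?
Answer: -14234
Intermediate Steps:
W = -33 (W = 3*(222 - 1*233) = 3*(222 - 233) = 3*(-11) = -33)
F(7, a) + W*431 = -1*11 - 33*431 = -11 - 14223 = -14234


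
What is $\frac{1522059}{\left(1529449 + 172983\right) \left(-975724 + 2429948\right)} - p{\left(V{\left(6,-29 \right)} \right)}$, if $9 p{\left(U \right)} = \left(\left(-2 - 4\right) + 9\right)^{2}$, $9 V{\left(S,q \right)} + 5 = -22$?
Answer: $- \frac{2475715950709}{2475717472768} \approx -1.0$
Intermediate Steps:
$V{\left(S,q \right)} = -3$ ($V{\left(S,q \right)} = - \frac{5}{9} + \frac{1}{9} \left(-22\right) = - \frac{5}{9} - \frac{22}{9} = -3$)
$p{\left(U \right)} = 1$ ($p{\left(U \right)} = \frac{\left(\left(-2 - 4\right) + 9\right)^{2}}{9} = \frac{\left(-6 + 9\right)^{2}}{9} = \frac{3^{2}}{9} = \frac{1}{9} \cdot 9 = 1$)
$\frac{1522059}{\left(1529449 + 172983\right) \left(-975724 + 2429948\right)} - p{\left(V{\left(6,-29 \right)} \right)} = \frac{1522059}{\left(1529449 + 172983\right) \left(-975724 + 2429948\right)} - 1 = \frac{1522059}{1702432 \cdot 1454224} - 1 = \frac{1522059}{2475717472768} - 1 = - \frac{2475715950709}{2475717472768}$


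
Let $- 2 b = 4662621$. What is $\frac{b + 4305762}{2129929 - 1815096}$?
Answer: $\frac{3948903}{629666} \approx 6.2714$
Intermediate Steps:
$b = - \frac{4662621}{2}$ ($b = \left(- \frac{1}{2}\right) 4662621 = - \frac{4662621}{2} \approx -2.3313 \cdot 10^{6}$)
$\frac{b + 4305762}{2129929 - 1815096} = \frac{- \frac{4662621}{2} + 4305762}{2129929 - 1815096} = \frac{3948903}{2 \cdot 314833} = \frac{3948903}{2} \cdot \frac{1}{314833} = \frac{3948903}{629666}$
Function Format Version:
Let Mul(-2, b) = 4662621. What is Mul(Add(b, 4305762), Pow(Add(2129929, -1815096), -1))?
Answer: Rational(3948903, 629666) ≈ 6.2714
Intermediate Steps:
b = Rational(-4662621, 2) (b = Mul(Rational(-1, 2), 4662621) = Rational(-4662621, 2) ≈ -2.3313e+6)
Mul(Add(b, 4305762), Pow(Add(2129929, -1815096), -1)) = Mul(Add(Rational(-4662621, 2), 4305762), Pow(Add(2129929, -1815096), -1)) = Mul(Rational(3948903, 2), Pow(314833, -1)) = Mul(Rational(3948903, 2), Rational(1, 314833)) = Rational(3948903, 629666)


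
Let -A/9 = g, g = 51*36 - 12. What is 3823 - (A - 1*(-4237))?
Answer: 16002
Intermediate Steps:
g = 1824 (g = 1836 - 12 = 1824)
A = -16416 (A = -9*1824 = -16416)
3823 - (A - 1*(-4237)) = 3823 - (-16416 - 1*(-4237)) = 3823 - (-16416 + 4237) = 3823 - 1*(-12179) = 3823 + 12179 = 16002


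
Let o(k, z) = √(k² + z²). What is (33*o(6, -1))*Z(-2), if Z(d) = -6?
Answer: -198*√37 ≈ -1204.4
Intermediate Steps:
(33*o(6, -1))*Z(-2) = (33*√(6² + (-1)²))*(-6) = (33*√(36 + 1))*(-6) = (33*√37)*(-6) = -198*√37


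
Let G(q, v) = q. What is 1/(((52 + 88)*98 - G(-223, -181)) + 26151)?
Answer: 1/40094 ≈ 2.4941e-5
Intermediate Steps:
1/(((52 + 88)*98 - G(-223, -181)) + 26151) = 1/(((52 + 88)*98 - 1*(-223)) + 26151) = 1/((140*98 + 223) + 26151) = 1/((13720 + 223) + 26151) = 1/(13943 + 26151) = 1/40094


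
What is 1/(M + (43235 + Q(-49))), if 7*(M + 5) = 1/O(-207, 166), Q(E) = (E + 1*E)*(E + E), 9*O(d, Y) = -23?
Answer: 161/8506265 ≈ 1.8927e-5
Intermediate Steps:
O(d, Y) = -23/9 (O(d, Y) = (1/9)*(-23) = -23/9)
Q(E) = 4*E**2 (Q(E) = (E + E)*(2*E) = (2*E)*(2*E) = 4*E**2)
M = -814/161 (M = -5 + 1/(7*(-23/9)) = -5 + (1/7)*(-9/23) = -5 - 9/161 = -814/161 ≈ -5.0559)
1/(M + (43235 + Q(-49))) = 1/(-814/161 + (43235 + 4*(-49)**2)) = 1/(-814/161 + (43235 + 4*2401)) = 1/(-814/161 + (43235 + 9604)) = 1/(-814/161 + 52839) = 1/(8506265/161) = 161/8506265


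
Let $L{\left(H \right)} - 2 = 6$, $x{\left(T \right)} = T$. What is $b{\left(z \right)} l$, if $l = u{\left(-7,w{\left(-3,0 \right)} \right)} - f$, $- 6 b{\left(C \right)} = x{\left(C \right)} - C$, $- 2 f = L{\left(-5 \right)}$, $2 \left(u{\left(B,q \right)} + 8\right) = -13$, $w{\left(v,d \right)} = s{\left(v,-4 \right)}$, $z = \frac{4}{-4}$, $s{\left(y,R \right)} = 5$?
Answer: $0$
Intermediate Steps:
$z = -1$ ($z = 4 \left(- \frac{1}{4}\right) = -1$)
$w{\left(v,d \right)} = 5$
$u{\left(B,q \right)} = - \frac{29}{2}$ ($u{\left(B,q \right)} = -8 + \frac{1}{2} \left(-13\right) = -8 - \frac{13}{2} = - \frac{29}{2}$)
$L{\left(H \right)} = 8$ ($L{\left(H \right)} = 2 + 6 = 8$)
$f = -4$ ($f = \left(- \frac{1}{2}\right) 8 = -4$)
$b{\left(C \right)} = 0$ ($b{\left(C \right)} = - \frac{C - C}{6} = \left(- \frac{1}{6}\right) 0 = 0$)
$l = - \frac{21}{2}$ ($l = - \frac{29}{2} - -4 = - \frac{29}{2} + 4 = - \frac{21}{2} \approx -10.5$)
$b{\left(z \right)} l = 0 \left(- \frac{21}{2}\right) = 0$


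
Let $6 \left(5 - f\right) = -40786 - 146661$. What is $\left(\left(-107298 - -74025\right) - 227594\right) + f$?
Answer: $- \frac{1377725}{6} \approx -2.2962 \cdot 10^{5}$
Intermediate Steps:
$f = \frac{187477}{6}$ ($f = 5 - \frac{-40786 - 146661}{6} = 5 - - \frac{187447}{6} = 5 + \frac{187447}{6} = \frac{187477}{6} \approx 31246.0$)
$\left(\left(-107298 - -74025\right) - 227594\right) + f = \left(\left(-107298 - -74025\right) - 227594\right) + \frac{187477}{6} = \left(\left(-107298 + 74025\right) - 227594\right) + \frac{187477}{6} = \left(-33273 - 227594\right) + \frac{187477}{6} = -260867 + \frac{187477}{6} = - \frac{1377725}{6}$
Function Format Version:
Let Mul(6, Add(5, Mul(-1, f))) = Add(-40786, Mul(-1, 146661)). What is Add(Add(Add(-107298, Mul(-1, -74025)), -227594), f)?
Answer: Rational(-1377725, 6) ≈ -2.2962e+5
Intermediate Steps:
f = Rational(187477, 6) (f = Add(5, Mul(Rational(-1, 6), Add(-40786, Mul(-1, 146661)))) = Add(5, Mul(Rational(-1, 6), Add(-40786, -146661))) = Add(5, Mul(Rational(-1, 6), -187447)) = Add(5, Rational(187447, 6)) = Rational(187477, 6) ≈ 31246.)
Add(Add(Add(-107298, Mul(-1, -74025)), -227594), f) = Add(Add(Add(-107298, Mul(-1, -74025)), -227594), Rational(187477, 6)) = Add(Add(Add(-107298, 74025), -227594), Rational(187477, 6)) = Add(Add(-33273, -227594), Rational(187477, 6)) = Add(-260867, Rational(187477, 6)) = Rational(-1377725, 6)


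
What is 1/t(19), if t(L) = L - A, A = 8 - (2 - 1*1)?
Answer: 1/12 ≈ 0.083333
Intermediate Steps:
A = 7 (A = 8 - (2 - 1) = 8 - 1*1 = 8 - 1 = 7)
t(L) = -7 + L (t(L) = L - 1*7 = L - 7 = -7 + L)
1/t(19) = 1/(-7 + 19) = 1/12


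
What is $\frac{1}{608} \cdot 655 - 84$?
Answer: $- \frac{50417}{608} \approx -82.923$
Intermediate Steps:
$\frac{1}{608} \cdot 655 - 84 = \frac{655}{608} - 84 = - \frac{50417}{608}$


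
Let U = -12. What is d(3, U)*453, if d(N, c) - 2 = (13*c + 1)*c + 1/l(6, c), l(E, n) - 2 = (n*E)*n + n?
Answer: 720337497/854 ≈ 8.4349e+5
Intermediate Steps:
l(E, n) = 2 + n + E*n² (l(E, n) = 2 + ((n*E)*n + n) = 2 + ((E*n)*n + n) = 2 + (E*n² + n) = 2 + (n + E*n²) = 2 + n + E*n²)
d(N, c) = 2 + 1/(2 + c + 6*c²) + c*(1 + 13*c) (d(N, c) = 2 + ((13*c + 1)*c + 1/(2 + c + 6*c²)) = 2 + ((1 + 13*c)*c + 1/(2 + c + 6*c²)) = 2 + (c*(1 + 13*c) + 1/(2 + c + 6*c²)) = 2 + (1/(2 + c + 6*c²) + c*(1 + 13*c)) = 2 + 1/(2 + c + 6*c²) + c*(1 + 13*c))
d(3, U)*453 = ((1 + (2 - 12 + 6*(-12)²)*(2 - 12 + 13*(-12)²))/(2 - 12 + 6*(-12)²))*453 = ((1 + (2 - 12 + 6*144)*(2 - 12 + 13*144))/(2 - 12 + 6*144))*453 = ((1 + (2 - 12 + 864)*(2 - 12 + 1872))/(2 - 12 + 864))*453 = ((1 + 854*1862)/854)*453 = ((1 + 1590148)/854)*453 = ((1/854)*1590149)*453 = (1590149/854)*453 = 720337497/854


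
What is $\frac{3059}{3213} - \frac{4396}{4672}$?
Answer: $\frac{5975}{536112} \approx 0.011145$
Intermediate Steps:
$\frac{3059}{3213} - \frac{4396}{4672} = 3059 \cdot \frac{1}{3213} - \frac{1099}{1168} = \frac{437}{459} - \frac{1099}{1168} = \frac{5975}{536112}$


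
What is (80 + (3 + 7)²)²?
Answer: 32400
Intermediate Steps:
(80 + (3 + 7)²)² = (80 + 10²)² = (80 + 100)² = 180² = 32400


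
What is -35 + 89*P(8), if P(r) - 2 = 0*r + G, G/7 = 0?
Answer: 143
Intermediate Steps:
G = 0 (G = 7*0 = 0)
P(r) = 2 (P(r) = 2 + (0*r + 0) = 2 + (0 + 0) = 2 + 0 = 2)
-35 + 89*P(8) = -35 + 89*2 = -35 + 178 = 143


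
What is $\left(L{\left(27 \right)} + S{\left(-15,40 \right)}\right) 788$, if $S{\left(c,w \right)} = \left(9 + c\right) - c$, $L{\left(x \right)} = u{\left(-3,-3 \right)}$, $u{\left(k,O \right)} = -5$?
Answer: $3152$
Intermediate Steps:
$L{\left(x \right)} = -5$
$S{\left(c,w \right)} = 9$
$\left(L{\left(27 \right)} + S{\left(-15,40 \right)}\right) 788 = \left(-5 + 9\right) 788 = 4 \cdot 788 = 3152$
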